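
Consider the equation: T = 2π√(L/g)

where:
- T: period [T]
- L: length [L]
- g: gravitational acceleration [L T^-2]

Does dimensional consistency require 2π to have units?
No

T has dimensions [T] and √(L/g) already has dimensions [T], so the equation balances without 2π contributing any dimensions. 2π is a pure (dimensionless) number; changing or removing it would not affect dimensional consistency.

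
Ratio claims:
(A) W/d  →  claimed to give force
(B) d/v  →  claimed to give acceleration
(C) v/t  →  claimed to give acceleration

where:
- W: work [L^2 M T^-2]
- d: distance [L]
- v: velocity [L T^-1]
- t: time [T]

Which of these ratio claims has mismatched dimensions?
(B) d/v does not give acceleration

(A) W/d: [L M T^-2] = force [L M T^-2] ✓
(B) d/v: [T] ≠ acceleration [L T^-2] ✗
(C) v/t: [L T^-2] = acceleration [L T^-2] ✓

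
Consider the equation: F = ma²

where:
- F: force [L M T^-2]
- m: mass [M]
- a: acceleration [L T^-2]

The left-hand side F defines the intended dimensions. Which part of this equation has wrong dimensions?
The right-hand side term ma²

F has dimensions [L M T^-2], but ma² has dimensions [L^2 M T^-4], so the term ma² is dimensionally wrong for F.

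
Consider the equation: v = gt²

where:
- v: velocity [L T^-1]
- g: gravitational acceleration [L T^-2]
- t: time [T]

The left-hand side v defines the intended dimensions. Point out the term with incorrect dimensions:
The right-hand side term gt²

v has dimensions [L T^-1], but gt² has dimensions [L], so the term gt² is dimensionally wrong for v.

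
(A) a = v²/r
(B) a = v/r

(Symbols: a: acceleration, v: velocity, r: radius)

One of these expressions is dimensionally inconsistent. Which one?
(B)

(A) a = v²/r: LHS [L T^-2], RHS [L T^-2] ✓
(B) a = v/r: LHS [L T^-2], RHS [T^-1] ✗

Expression (B) a = v/r is dimensionally incorrect.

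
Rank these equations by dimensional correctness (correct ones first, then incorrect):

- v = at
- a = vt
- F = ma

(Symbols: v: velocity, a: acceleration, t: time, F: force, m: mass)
Dimensionally correct: v = at, F = ma
Dimensionally incorrect: a = vt
Ordered (correct first, then incorrect): v = at, F = ma, a = vt

- v = at: LHS [L T^-1], RHS [L T^-1] → correct ✓
- a = vt: LHS [L T^-2], RHS [L] → incorrect ✗
- F = ma: LHS [L M T^-2], RHS [L M T^-2] → correct ✓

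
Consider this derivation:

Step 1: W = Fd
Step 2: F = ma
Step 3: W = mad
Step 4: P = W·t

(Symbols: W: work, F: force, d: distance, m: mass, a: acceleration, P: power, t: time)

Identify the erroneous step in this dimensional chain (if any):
Step 4

Step 1: W = Fd → LHS [L^2 M T^-2], RHS [L^2 M T^-2] ✓
Step 2: F = ma → LHS [L M T^-2], RHS [L M T^-2] ✓
Step 3: W = mad → LHS [L^2 M T^-2], RHS [L^2 M T^-2] ✓
Step 4: P = W·t → LHS [L^2 M T^-3], RHS [L^2 M T^-1] ✗

The first dimensional inconsistency appears in step 4: P = W·t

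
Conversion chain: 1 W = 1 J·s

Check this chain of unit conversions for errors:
The chain is incorrect (it contains an error).

Incorrect: Watt is J/s, not J·s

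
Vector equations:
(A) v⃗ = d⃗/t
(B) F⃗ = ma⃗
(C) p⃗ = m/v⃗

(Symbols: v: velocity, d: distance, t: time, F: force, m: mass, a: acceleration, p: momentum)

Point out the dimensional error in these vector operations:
(C) p⃗ = m/v⃗

(A) v⃗ = d⃗/t: LHS [L T^-1], RHS [L T^-1] ✓ — displacement (vector) divided by time (scalar)
(B) F⃗ = ma⃗: LHS [L M T^-2], RHS [L M T^-2] ✓ — Force and acceleration are vectors, mass is a scalar
(C) p⃗ = m/v⃗: LHS [L M T^-1], RHS [L^-1 M T] ✗ — momentum is mass times velocity; should be mv⃗ (and division by a vector is undefined)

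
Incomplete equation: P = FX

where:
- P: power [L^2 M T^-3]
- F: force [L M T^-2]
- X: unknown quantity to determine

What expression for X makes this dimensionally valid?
X = v (velocity), dimensions [L T^-1]

P has dimensions [L^2 M T^-3]; the rest of the RHS (F) has dimensions [L M T^-2].
So X must have dimensions [L T^-1] — X = v (velocity).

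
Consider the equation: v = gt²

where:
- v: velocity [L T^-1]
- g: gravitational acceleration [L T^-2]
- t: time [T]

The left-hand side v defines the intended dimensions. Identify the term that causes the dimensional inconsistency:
The right-hand side term gt²

v has dimensions [L T^-1], but gt² has dimensions [L], so the term gt² is dimensionally wrong for v.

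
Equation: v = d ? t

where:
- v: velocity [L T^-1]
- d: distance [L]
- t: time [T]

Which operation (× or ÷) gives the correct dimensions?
division (÷): v = d ÷ t

v [L T^-1]; d [L]; t [T].
d × t → [L T] ✗
d ÷ t → [L T^-1] ✓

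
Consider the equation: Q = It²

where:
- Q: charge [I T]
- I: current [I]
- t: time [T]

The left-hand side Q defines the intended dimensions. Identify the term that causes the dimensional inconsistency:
The right-hand side term It²

Q has dimensions [I T], but It² has dimensions [I T^2], so the term It² is dimensionally wrong for Q.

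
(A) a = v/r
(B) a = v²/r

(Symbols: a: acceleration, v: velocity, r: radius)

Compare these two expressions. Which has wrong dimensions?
(A)

(A) a = v/r: LHS [L T^-2], RHS [T^-1] ✗
(B) a = v²/r: LHS [L T^-2], RHS [L T^-2] ✓

Expression (A) a = v/r is dimensionally incorrect.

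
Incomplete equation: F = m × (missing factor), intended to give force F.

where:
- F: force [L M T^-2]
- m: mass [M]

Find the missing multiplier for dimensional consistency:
a (acceleration), dimensions [L T^-2]

F has dimensions [L M T^-2] and m has dimensions [M].
The missing factor must have dimensions [L M T^-2] / [M] = [L T^-2], i.e. acceleration (a).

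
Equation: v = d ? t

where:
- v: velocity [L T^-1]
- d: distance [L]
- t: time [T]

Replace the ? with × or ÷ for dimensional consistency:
division (÷): v = d ÷ t

v [L T^-1]; d [L]; t [T].
d × t → [L T] ✗
d ÷ t → [L T^-1] ✓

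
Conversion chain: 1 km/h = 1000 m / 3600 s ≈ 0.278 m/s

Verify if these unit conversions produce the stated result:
The chain is correct (no errors).

Correct: 1 km = 1000 m, 1 h = 3600 s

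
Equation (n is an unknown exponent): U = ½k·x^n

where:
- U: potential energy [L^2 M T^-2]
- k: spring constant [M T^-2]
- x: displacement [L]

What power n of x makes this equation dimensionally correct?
n = 2

U has dimensions [L^2 M T^-2]; x has dimensions [L].
The rest of the RHS has dimensions [M T^-2], so x^n must supply [L^2].
With n = 2: ½k·x^2 has dimensions [L^2 M T^-2], matching the LHS ✓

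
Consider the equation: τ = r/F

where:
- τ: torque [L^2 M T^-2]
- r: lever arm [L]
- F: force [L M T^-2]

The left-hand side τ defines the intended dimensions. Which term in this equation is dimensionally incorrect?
The right-hand side term r/F

τ has dimensions [L^2 M T^-2], but r/F has dimensions [M^-1 T^2], so the term r/F is dimensionally wrong for τ.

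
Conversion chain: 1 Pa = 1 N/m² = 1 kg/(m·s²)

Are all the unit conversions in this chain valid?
The chain is correct (no errors).

Correct: Pascal is Newton per square meter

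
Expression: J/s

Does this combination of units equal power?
Yes

The expression J/s has dimensions [L^2 M T^-3], which is exactly power [L^2 M T^-3].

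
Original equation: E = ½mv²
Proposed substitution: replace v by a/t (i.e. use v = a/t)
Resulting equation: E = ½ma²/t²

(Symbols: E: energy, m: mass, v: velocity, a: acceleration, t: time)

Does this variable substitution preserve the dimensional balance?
No

[v] = [L T^-1] and [a/t] = [L T^-3]. These differ, so the substitution replaces a quantity by one of different dimensions and the result E = ½ma²/t² has LHS [L^2 M T^-2] vs RHS [L^2 M T^-6] — inconsistent.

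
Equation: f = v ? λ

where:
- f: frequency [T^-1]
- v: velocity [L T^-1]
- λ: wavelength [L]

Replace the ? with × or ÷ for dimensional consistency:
division (÷): f = v ÷ λ

f [T^-1]; v [L T^-1]; λ [L].
v × λ → [L^2 T^-1] ✗
v ÷ λ → [T^-1] ✓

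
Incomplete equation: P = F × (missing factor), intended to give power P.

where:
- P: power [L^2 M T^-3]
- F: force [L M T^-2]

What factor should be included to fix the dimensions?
v (velocity), dimensions [L T^-1]

P has dimensions [L^2 M T^-3] and F has dimensions [L M T^-2].
The missing factor must have dimensions [L^2 M T^-3] / [L M T^-2] = [L T^-1], i.e. velocity (v).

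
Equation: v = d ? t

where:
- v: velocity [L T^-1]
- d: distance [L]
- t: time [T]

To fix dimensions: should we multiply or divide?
division (÷): v = d ÷ t

v [L T^-1]; d [L]; t [T].
d × t → [L T] ✗
d ÷ t → [L T^-1] ✓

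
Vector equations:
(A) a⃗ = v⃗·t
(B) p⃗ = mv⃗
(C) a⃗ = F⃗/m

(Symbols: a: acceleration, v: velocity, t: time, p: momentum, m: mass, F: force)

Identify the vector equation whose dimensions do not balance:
(A) a⃗ = v⃗·t

(A) a⃗ = v⃗·t: LHS [L T^-2], RHS [L] ✗ — acceleration is velocity per time; should be v⃗/t
(B) p⃗ = mv⃗: LHS [L M T^-1], RHS [L M T^-1] ✓ — mass (scalar) times velocity (vector)
(C) a⃗ = F⃗/m: LHS [L T^-2], RHS [L T^-2] ✓ — force (vector) divided by mass (scalar)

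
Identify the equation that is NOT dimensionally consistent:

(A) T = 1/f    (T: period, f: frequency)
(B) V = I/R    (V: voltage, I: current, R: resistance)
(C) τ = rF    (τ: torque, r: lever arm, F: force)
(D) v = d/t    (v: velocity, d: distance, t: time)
(B) V = I/R

The equation (B) V = I/R is dimensionally incorrect.

LHS (V): [I^-1 L^2 M T^-3]
RHS (I/R): [I^3 L^-2 M^-1 T^3] ✗

The dimensions do not match. The other three equations balance.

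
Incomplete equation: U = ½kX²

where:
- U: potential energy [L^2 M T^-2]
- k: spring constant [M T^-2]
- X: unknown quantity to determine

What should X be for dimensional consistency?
X = x (displacement), dimensions [L]

U has dimensions [L^2 M T^-2]; the rest of the RHS (½k) has dimensions [M T^-2].
So X² must have dimensions [L^2], i.e. X has dimensions [L] — X = x (displacement).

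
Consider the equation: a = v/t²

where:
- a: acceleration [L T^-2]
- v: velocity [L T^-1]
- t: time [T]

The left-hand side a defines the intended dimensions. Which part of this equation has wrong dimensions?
The right-hand side term v/t²

a has dimensions [L T^-2], but v/t² has dimensions [L T^-3], so the term v/t² is dimensionally wrong for a.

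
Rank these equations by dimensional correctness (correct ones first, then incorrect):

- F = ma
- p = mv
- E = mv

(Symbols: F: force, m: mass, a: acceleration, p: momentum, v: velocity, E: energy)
Dimensionally correct: F = ma, p = mv
Dimensionally incorrect: E = mv
Ordered (correct first, then incorrect): F = ma, p = mv, E = mv

- F = ma: LHS [L M T^-2], RHS [L M T^-2] → correct ✓
- p = mv: LHS [L M T^-1], RHS [L M T^-1] → correct ✓
- E = mv: LHS [L^2 M T^-2], RHS [L M T^-1] → incorrect ✗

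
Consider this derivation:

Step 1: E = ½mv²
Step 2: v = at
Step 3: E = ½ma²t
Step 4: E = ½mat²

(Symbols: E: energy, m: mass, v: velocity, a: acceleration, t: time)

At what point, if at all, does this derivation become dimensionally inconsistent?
Step 3

Step 1: E = ½mv² → LHS [L^2 M T^-2], RHS [L^2 M T^-2] ✓
Step 2: v = at → LHS [L T^-1], RHS [L T^-1] ✓
Step 3: E = ½ma²t → LHS [L^2 M T^-2], RHS [L^2 M T^-3] ✗

The first dimensional inconsistency appears in step 3: E = ½ma²t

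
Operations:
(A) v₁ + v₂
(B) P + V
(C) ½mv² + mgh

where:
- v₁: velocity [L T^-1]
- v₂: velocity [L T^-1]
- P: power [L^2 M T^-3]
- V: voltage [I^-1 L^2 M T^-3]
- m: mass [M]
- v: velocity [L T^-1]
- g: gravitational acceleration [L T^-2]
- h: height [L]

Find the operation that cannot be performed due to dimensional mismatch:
(B) P + V

(A) v₁ + v₂: v₁ [L T^-1] and v₂ [L T^-1] — same dimensions ✓
(B) P + V: P [L^2 M T^-3] and V [I^-1 L^2 M T^-3] — different dimensions cannot be added/subtracted ✗
(C) ½mv² + mgh: ½mv² [L^2 M T^-2] and mgh [L^2 M T^-2] — same dimensions ✓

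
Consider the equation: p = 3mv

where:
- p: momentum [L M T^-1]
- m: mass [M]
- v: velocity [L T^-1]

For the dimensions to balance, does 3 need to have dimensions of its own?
No

p has dimensions [L M T^-1] and mv already has dimensions [L M T^-1], so the equation balances without 3 contributing any dimensions. 3 is a pure (dimensionless) number; changing or removing it would not affect dimensional consistency.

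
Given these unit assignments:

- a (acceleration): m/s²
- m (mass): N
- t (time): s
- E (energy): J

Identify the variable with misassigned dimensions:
m

The variable m (mass) should have units kg, not N.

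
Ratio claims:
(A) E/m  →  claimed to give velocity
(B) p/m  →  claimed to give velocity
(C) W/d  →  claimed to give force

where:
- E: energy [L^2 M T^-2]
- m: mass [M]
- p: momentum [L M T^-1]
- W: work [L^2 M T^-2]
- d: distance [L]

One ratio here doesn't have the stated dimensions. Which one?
(A) E/m does not give velocity

(A) E/m: [L^2 T^-2] ≠ velocity [L T^-1] ✗
(B) p/m: [L T^-1] = velocity [L T^-1] ✓
(C) W/d: [L M T^-2] = force [L M T^-2] ✓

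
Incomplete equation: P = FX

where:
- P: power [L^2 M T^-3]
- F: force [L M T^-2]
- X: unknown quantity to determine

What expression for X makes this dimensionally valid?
X = v (velocity), dimensions [L T^-1]

P has dimensions [L^2 M T^-3]; the rest of the RHS (F) has dimensions [L M T^-2].
So X must have dimensions [L T^-1] — X = v (velocity).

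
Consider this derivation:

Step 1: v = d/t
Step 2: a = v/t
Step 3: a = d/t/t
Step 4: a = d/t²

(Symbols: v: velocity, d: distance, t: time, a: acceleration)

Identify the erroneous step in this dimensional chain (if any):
No step introduces an error — all steps are dimensionally consistent.

Step 1: v = d/t → LHS [L T^-1], RHS [L T^-1] ✓
Step 2: a = v/t → LHS [L T^-2], RHS [L T^-2] ✓
Step 3: a = d/t/t → LHS [L T^-2], RHS [L T^-2] ✓
Step 4: a = d/t² → LHS [L T^-2], RHS [L T^-2] ✓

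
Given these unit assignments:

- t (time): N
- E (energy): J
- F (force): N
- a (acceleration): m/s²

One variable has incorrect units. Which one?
t

The variable t (time) should have units s, not N.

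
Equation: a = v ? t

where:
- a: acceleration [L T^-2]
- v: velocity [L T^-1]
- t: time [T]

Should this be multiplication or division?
division (÷): a = v ÷ t

a [L T^-2]; v [L T^-1]; t [T].
v × t → [L] ✗
v ÷ t → [L T^-2] ✓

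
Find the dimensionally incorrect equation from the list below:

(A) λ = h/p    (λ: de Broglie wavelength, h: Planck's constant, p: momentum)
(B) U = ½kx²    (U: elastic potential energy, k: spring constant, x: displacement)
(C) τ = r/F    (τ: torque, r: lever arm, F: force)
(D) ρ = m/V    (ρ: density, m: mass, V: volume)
(C) τ = r/F

The equation (C) τ = r/F is dimensionally incorrect.

LHS (τ): [L^2 M T^-2]
RHS (r/F): [M^-1 T^2] ✗

The dimensions do not match. The other three equations balance.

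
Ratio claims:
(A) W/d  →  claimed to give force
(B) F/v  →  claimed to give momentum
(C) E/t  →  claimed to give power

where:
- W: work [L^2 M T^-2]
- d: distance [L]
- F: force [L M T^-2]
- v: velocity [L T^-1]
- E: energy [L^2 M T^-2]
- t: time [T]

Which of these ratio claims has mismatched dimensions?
(B) F/v does not give momentum

(A) W/d: [L M T^-2] = force [L M T^-2] ✓
(B) F/v: [M T^-1] ≠ momentum [L M T^-1] ✗
(C) E/t: [L^2 M T^-3] = power [L^2 M T^-3] ✓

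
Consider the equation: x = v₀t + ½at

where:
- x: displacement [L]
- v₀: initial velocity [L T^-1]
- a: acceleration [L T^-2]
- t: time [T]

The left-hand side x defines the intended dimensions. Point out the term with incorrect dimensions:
The term ½at

Checking each RHS term against the LHS:
- v₀t: [L] — matches x [L] ✓
- ½at: [L T^-1] — does NOT match x [L] ✗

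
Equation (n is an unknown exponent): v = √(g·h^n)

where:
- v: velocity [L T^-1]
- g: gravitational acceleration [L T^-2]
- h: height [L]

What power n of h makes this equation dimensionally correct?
n = 1

v has dimensions [L T^-1]; h has dimensions [L].
With n = 1: √(g·h^1) has dimensions [L T^-1], matching the LHS ✓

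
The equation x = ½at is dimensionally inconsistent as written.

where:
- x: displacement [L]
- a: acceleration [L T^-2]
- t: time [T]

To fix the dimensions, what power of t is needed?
The exponent of t should be 2: x = ½at^2

The LHS x has dimensions [L]; t has dimensions [T].
As written, the RHS ½at (exponent 1 on t) has dimensions [L T^-1], which does not match.
With exponent 2, the RHS ½at^2 has dimensions [L], matching the LHS.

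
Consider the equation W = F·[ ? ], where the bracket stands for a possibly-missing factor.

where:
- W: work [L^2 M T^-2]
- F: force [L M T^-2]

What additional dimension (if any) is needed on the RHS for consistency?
[L] — length (e.g. a distance d)

W has dimensions [L^2 M T^-2]; F has dimensions [L M T^-2].
The bracketed factor must supply [L^2 M T^-2] / [L M T^-2] = [L].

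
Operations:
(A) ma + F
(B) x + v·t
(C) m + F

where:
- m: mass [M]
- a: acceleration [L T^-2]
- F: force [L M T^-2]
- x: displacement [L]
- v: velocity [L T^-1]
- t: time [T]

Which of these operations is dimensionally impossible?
(C) m + F

(A) ma + F: ma [L M T^-2] and F [L M T^-2] — same dimensions ✓
(B) x + v·t: x [L] and v·t [L] — same dimensions ✓
(C) m + F: m [M] and F [L M T^-2] — different dimensions cannot be added/subtracted ✗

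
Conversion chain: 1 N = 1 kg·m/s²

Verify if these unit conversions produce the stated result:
The chain is correct (no errors).

Correct: Newton is defined as kg·m/s²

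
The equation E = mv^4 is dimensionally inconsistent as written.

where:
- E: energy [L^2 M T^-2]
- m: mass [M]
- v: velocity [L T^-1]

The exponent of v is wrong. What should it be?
The exponent of v should be 2: E = mv^2

The LHS E has dimensions [L^2 M T^-2]; v has dimensions [L T^-1].
As written, the RHS mv^4 (exponent 4 on v) has dimensions [L^4 M T^-4], which does not match.
With exponent 2, the RHS mv^2 has dimensions [L^2 M T^-2], matching the LHS.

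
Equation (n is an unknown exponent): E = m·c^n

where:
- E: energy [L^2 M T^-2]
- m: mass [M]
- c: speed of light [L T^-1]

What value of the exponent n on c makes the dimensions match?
n = 2

E has dimensions [L^2 M T^-2]; c has dimensions [L T^-1].
The rest of the RHS has dimensions [M], so c^n must supply [L^2 T^-2].
With n = 2: m·c^2 has dimensions [L^2 M T^-2], matching the LHS ✓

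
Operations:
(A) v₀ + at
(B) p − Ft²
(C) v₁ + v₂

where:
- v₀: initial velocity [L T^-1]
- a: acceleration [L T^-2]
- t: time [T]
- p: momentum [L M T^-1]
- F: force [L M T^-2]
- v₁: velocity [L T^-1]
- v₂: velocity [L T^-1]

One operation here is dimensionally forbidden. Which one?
(B) p − Ft²

(A) v₀ + at: v₀ [L T^-1] and at [L T^-1] — same dimensions ✓
(B) p − Ft²: p [L M T^-1] and Ft² [L M] — different dimensions cannot be added/subtracted ✗
(C) v₁ + v₂: v₁ [L T^-1] and v₂ [L T^-1] — same dimensions ✓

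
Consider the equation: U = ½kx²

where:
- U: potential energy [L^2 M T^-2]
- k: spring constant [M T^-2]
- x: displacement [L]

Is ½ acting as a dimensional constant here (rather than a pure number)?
No

U has dimensions [L^2 M T^-2] and kx² already has dimensions [L^2 M T^-2], so the equation balances without ½ contributing any dimensions. ½ is a pure (dimensionless) number; changing or removing it would not affect dimensional consistency.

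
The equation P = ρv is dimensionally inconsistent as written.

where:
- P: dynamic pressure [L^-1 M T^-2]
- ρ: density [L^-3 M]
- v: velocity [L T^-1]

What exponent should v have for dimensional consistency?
The exponent of v should be 2: P = ρv^2

The LHS P has dimensions [L^-1 M T^-2]; v has dimensions [L T^-1].
As written, the RHS ρv (exponent 1 on v) has dimensions [L^-2 M T^-1], which does not match.
With exponent 2, the RHS ρv^2 has dimensions [L^-1 M T^-2], matching the LHS.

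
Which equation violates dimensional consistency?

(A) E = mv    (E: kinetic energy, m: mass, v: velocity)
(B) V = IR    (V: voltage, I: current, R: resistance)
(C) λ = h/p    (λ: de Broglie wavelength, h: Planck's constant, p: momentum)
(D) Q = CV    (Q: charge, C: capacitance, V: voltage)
(A) E = mv

The equation (A) E = mv is dimensionally incorrect.

LHS (E): [L^2 M T^-2]
RHS (mv): [L M T^-1] ✗

The dimensions do not match. The other three equations balance.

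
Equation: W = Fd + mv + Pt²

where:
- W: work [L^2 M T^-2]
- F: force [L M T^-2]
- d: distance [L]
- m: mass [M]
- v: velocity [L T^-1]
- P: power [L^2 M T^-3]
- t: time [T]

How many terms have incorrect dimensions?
2

LHS W: [L^2 M T^-2]
- Fd: [L^2 M T^-2] ✓
- mv: [L M T^-1] ✗
- Pt²: [L^2 M T^-1] ✗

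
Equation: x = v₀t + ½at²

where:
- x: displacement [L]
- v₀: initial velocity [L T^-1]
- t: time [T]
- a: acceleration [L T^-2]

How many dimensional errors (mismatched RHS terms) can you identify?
0

LHS x: [L]
- v₀t: [L] ✓
- ½at²: [L] ✓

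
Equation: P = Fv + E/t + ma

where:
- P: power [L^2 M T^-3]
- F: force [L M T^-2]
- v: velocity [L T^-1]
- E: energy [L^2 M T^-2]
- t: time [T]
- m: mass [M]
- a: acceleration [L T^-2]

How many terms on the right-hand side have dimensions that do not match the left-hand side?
1

LHS P: [L^2 M T^-3]
- Fv: [L^2 M T^-3] ✓
- E/t: [L^2 M T^-3] ✓
- ma: [L M T^-2] ✗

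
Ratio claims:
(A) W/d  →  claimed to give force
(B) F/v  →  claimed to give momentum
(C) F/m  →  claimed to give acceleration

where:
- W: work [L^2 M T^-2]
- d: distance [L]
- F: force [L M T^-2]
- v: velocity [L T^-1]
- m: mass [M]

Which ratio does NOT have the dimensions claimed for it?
(B) F/v does not give momentum

(A) W/d: [L M T^-2] = force [L M T^-2] ✓
(B) F/v: [M T^-1] ≠ momentum [L M T^-1] ✗
(C) F/m: [L T^-2] = acceleration [L T^-2] ✓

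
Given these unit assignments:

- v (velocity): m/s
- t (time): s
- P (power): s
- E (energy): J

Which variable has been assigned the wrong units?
P

The variable P (power) should have units W, not s.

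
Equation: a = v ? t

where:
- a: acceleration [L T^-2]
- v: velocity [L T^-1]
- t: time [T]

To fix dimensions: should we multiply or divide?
division (÷): a = v ÷ t

a [L T^-2]; v [L T^-1]; t [T].
v × t → [L] ✗
v ÷ t → [L T^-2] ✓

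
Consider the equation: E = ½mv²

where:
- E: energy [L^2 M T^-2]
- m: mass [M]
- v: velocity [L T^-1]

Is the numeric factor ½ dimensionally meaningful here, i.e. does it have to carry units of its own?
No

E has dimensions [L^2 M T^-2] and mv² already has dimensions [L^2 M T^-2], so the equation balances without ½ contributing any dimensions. ½ is a pure (dimensionless) number; changing or removing it would not affect dimensional consistency.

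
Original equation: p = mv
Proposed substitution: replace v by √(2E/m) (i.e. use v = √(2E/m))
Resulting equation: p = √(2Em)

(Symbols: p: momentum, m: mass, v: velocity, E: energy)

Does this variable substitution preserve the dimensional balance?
Yes

[v] = [L T^-1] and [√(2E/m)] = [L T^-1]. These match, so the substitution replaces a quantity by one of the same dimensions and the result p = √(2Em) has LHS [L M T^-1] vs RHS [L M T^-1] — still consistent.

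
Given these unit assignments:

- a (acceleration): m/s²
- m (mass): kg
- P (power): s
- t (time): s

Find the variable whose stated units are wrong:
P

The variable P (power) should have units W, not s.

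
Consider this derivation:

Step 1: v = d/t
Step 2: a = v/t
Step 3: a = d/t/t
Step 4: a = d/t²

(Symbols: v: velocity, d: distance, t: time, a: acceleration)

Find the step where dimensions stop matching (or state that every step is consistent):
No step introduces an error — all steps are dimensionally consistent.

Step 1: v = d/t → LHS [L T^-1], RHS [L T^-1] ✓
Step 2: a = v/t → LHS [L T^-2], RHS [L T^-2] ✓
Step 3: a = d/t/t → LHS [L T^-2], RHS [L T^-2] ✓
Step 4: a = d/t² → LHS [L T^-2], RHS [L T^-2] ✓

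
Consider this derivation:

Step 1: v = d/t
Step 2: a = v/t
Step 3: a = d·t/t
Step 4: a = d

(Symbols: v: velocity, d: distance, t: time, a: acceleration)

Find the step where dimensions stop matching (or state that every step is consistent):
Step 3

Step 1: v = d/t → LHS [L T^-1], RHS [L T^-1] ✓
Step 2: a = v/t → LHS [L T^-2], RHS [L T^-2] ✓
Step 3: a = d·t/t → LHS [L T^-2], RHS [L] ✗

The first dimensional inconsistency appears in step 3: a = d·t/t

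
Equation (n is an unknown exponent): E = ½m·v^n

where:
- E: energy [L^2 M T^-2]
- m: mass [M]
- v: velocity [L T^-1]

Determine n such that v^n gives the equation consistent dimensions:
n = 2

E has dimensions [L^2 M T^-2]; v has dimensions [L T^-1].
The rest of the RHS has dimensions [M], so v^n must supply [L^2 T^-2].
With n = 2: ½m·v^2 has dimensions [L^2 M T^-2], matching the LHS ✓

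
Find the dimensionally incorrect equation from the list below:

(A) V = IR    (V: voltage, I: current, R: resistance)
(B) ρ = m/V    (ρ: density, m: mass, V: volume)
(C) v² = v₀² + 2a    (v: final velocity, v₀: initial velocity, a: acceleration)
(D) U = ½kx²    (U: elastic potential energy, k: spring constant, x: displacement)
(C) v² = v₀² + 2a

The equation (C) v² = v₀² + 2a is dimensionally incorrect.

LHS (v²): [L^2 T^-2]
RHS terms:
  - v₀²: [L^2 T^-2] ✓
  - 2a: [L T^-2] ✗ (does not match LHS)

The dimensions do not match. The other three equations balance.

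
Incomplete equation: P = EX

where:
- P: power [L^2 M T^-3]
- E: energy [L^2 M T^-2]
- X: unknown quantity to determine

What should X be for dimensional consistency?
X = f (inverse time / frequency (1/t)), dimensions [T^-1]

P has dimensions [L^2 M T^-3]; the rest of the RHS (E) has dimensions [L^2 M T^-2].
So X must have dimensions [T^-1] — X = f (inverse time / frequency (1/t)).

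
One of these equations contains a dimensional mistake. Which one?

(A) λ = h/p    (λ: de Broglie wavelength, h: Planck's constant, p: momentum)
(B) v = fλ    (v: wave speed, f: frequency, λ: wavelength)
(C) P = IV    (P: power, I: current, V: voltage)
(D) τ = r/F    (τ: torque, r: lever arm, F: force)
(D) τ = r/F

The equation (D) τ = r/F is dimensionally incorrect.

LHS (τ): [L^2 M T^-2]
RHS (r/F): [M^-1 T^2] ✗

The dimensions do not match. The other three equations balance.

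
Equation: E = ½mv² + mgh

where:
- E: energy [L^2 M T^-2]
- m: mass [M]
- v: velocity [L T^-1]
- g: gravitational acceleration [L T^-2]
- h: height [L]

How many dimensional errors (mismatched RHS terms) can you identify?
0

LHS E: [L^2 M T^-2]
- ½mv²: [L^2 M T^-2] ✓
- mgh: [L^2 M T^-2] ✓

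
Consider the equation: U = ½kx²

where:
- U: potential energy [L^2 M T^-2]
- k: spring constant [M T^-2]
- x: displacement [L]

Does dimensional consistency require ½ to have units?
No

U has dimensions [L^2 M T^-2] and kx² already has dimensions [L^2 M T^-2], so the equation balances without ½ contributing any dimensions. ½ is a pure (dimensionless) number; changing or removing it would not affect dimensional consistency.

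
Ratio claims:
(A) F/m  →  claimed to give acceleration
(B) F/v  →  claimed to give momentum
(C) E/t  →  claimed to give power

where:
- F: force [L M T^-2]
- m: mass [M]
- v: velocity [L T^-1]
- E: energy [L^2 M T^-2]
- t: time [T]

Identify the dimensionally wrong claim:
(B) F/v does not give momentum

(A) F/m: [L T^-2] = acceleration [L T^-2] ✓
(B) F/v: [M T^-1] ≠ momentum [L M T^-1] ✗
(C) E/t: [L^2 M T^-3] = power [L^2 M T^-3] ✓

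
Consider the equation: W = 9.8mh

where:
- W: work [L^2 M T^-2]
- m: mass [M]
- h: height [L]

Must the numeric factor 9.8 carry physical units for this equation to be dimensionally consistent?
Yes

W has dimensions [L^2 M T^-2], while mh alone has dimensions [L M]. For the equation to balance, the factor 9.8 must carry dimensions [L T^-2] — it is a dimensional constant (a numerical value of a physical quantity with its units suppressed), not a pure number.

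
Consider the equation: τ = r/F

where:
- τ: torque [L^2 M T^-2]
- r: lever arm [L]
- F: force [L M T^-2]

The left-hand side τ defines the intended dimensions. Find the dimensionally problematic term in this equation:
The right-hand side term r/F

τ has dimensions [L^2 M T^-2], but r/F has dimensions [M^-1 T^2], so the term r/F is dimensionally wrong for τ.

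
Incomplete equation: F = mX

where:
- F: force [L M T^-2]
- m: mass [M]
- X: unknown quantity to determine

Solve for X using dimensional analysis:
X = a (acceleration), dimensions [L T^-2]

F has dimensions [L M T^-2]; the rest of the RHS (m) has dimensions [M].
So X must have dimensions [L T^-2] — X = a (acceleration).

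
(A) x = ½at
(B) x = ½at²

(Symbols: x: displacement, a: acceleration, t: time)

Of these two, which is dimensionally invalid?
(A)

(A) x = ½at: LHS [L], RHS [L T^-1] ✗
(B) x = ½at²: LHS [L], RHS [L] ✓

Expression (A) x = ½at is dimensionally incorrect.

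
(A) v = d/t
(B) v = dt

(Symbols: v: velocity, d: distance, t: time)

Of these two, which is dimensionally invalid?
(B)

(A) v = d/t: LHS [L T^-1], RHS [L T^-1] ✓
(B) v = dt: LHS [L T^-1], RHS [L T] ✗

Expression (B) v = dt is dimensionally incorrect.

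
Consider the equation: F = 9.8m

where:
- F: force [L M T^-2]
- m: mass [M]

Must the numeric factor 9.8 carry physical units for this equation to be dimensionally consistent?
Yes

F has dimensions [L M T^-2], while m alone has dimensions [M]. For the equation to balance, the factor 9.8 must carry dimensions [L T^-2] — it is a dimensional constant (a numerical value of a physical quantity with its units suppressed), not a pure number.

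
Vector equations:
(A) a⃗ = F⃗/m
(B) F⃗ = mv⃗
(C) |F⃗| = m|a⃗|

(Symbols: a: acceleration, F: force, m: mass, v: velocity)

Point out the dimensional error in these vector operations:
(B) F⃗ = mv⃗

(A) a⃗ = F⃗/m: LHS [L T^-2], RHS [L T^-2] ✓ — force (vector) divided by mass (scalar)
(B) F⃗ = mv⃗: LHS [L M T^-2], RHS [L M T^-1] ✗ — mass times velocity is momentum, not force; should be ma⃗
(C) |F⃗| = m|a⃗|: LHS [L M T^-2], RHS [L M T^-2] ✓ — magnitudes of vectors are scalars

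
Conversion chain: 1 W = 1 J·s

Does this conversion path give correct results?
The chain is incorrect (it contains an error).

Incorrect: Watt is J/s, not J·s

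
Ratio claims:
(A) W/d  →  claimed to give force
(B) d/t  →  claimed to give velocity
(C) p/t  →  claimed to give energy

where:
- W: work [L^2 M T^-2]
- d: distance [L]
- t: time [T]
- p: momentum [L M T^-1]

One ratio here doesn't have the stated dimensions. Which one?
(C) p/t does not give energy

(A) W/d: [L M T^-2] = force [L M T^-2] ✓
(B) d/t: [L T^-1] = velocity [L T^-1] ✓
(C) p/t: [L M T^-2] ≠ energy [L^2 M T^-2] ✗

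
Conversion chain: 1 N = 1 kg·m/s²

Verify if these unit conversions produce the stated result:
The chain is correct (no errors).

Correct: Newton is defined as kg·m/s²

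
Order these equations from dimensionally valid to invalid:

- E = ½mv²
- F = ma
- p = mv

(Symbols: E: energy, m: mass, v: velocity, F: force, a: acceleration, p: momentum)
Dimensionally correct: E = ½mv², F = ma, p = mv
Dimensionally incorrect: none
Ordered (correct first, then incorrect): E = ½mv², F = ma, p = mv

- E = ½mv²: LHS [L^2 M T^-2], RHS [L^2 M T^-2] → correct ✓
- F = ma: LHS [L M T^-2], RHS [L M T^-2] → correct ✓
- p = mv: LHS [L M T^-1], RHS [L M T^-1] → correct ✓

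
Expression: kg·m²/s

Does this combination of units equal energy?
No

The expression kg·m²/s has dimensions [L^2 M T^-1], but energy has dimensions [L^2 M T^-2].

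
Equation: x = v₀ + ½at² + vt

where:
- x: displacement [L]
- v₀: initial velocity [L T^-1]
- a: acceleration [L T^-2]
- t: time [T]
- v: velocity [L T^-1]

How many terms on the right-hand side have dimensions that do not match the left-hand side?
1

LHS x: [L]
- v₀: [L T^-1] ✗
- ½at²: [L] ✓
- vt: [L] ✓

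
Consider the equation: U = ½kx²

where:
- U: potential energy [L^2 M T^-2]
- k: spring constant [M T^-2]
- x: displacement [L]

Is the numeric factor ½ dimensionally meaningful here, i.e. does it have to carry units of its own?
No

U has dimensions [L^2 M T^-2] and kx² already has dimensions [L^2 M T^-2], so the equation balances without ½ contributing any dimensions. ½ is a pure (dimensionless) number; changing or removing it would not affect dimensional consistency.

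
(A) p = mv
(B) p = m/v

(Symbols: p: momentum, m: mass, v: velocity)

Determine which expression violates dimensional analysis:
(B)

(A) p = mv: LHS [L M T^-1], RHS [L M T^-1] ✓
(B) p = m/v: LHS [L M T^-1], RHS [L^-1 M T] ✗

Expression (B) p = m/v is dimensionally incorrect.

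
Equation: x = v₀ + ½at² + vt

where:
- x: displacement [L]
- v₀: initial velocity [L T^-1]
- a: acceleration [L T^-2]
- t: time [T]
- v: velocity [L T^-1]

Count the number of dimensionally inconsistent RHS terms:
1

LHS x: [L]
- v₀: [L T^-1] ✗
- ½at²: [L] ✓
- vt: [L] ✓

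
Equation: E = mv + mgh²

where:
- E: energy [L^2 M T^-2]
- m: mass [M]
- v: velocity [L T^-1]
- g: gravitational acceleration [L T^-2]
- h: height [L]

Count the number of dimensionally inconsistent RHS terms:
2

LHS E: [L^2 M T^-2]
- mv: [L M T^-1] ✗
- mgh²: [L^3 M T^-2] ✗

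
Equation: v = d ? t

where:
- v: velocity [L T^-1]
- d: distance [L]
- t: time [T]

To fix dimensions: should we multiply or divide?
division (÷): v = d ÷ t

v [L T^-1]; d [L]; t [T].
d × t → [L T] ✗
d ÷ t → [L T^-1] ✓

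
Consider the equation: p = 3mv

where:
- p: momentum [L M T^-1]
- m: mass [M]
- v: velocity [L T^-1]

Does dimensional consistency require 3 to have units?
No

p has dimensions [L M T^-1] and mv already has dimensions [L M T^-1], so the equation balances without 3 contributing any dimensions. 3 is a pure (dimensionless) number; changing or removing it would not affect dimensional consistency.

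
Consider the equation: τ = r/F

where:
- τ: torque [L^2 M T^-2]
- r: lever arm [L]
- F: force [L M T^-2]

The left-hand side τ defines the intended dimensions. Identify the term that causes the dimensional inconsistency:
The right-hand side term r/F

τ has dimensions [L^2 M T^-2], but r/F has dimensions [M^-1 T^2], so the term r/F is dimensionally wrong for τ.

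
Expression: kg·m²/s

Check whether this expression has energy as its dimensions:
No

The expression kg·m²/s has dimensions [L^2 M T^-1], but energy has dimensions [L^2 M T^-2].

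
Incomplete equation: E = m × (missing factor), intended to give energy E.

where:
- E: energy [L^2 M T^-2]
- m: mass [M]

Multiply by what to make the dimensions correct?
v² (velocity squared), dimensions [L^2 T^-2]

E has dimensions [L^2 M T^-2] and m has dimensions [M].
The missing factor must have dimensions [L^2 M T^-2] / [M] = [L^2 T^-2], i.e. velocity squared (v²).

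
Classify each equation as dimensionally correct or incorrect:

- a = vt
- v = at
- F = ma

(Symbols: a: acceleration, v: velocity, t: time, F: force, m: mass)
Dimensionally correct: v = at, F = ma
Dimensionally incorrect: a = vt
Ordered (correct first, then incorrect): v = at, F = ma, a = vt

- a = vt: LHS [L T^-2], RHS [L] → incorrect ✗
- v = at: LHS [L T^-1], RHS [L T^-1] → correct ✓
- F = ma: LHS [L M T^-2], RHS [L M T^-2] → correct ✓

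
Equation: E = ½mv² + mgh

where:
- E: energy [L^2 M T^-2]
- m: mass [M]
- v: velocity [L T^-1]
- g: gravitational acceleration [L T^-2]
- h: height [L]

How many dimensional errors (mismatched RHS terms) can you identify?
0

LHS E: [L^2 M T^-2]
- ½mv²: [L^2 M T^-2] ✓
- mgh: [L^2 M T^-2] ✓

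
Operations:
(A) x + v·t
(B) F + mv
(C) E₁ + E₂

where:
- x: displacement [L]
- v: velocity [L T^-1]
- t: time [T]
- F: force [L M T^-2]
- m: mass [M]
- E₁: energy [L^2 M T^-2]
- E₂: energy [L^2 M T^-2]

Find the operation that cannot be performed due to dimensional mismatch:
(B) F + mv

(A) x + v·t: x [L] and v·t [L] — same dimensions ✓
(B) F + mv: F [L M T^-2] and mv [L M T^-1] — different dimensions cannot be added/subtracted ✗
(C) E₁ + E₂: E₁ [L^2 M T^-2] and E₂ [L^2 M T^-2] — same dimensions ✓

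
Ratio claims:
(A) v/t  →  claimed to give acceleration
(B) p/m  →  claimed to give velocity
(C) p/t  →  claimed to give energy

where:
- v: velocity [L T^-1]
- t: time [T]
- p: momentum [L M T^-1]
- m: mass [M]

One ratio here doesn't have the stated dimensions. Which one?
(C) p/t does not give energy

(A) v/t: [L T^-2] = acceleration [L T^-2] ✓
(B) p/m: [L T^-1] = velocity [L T^-1] ✓
(C) p/t: [L M T^-2] ≠ energy [L^2 M T^-2] ✗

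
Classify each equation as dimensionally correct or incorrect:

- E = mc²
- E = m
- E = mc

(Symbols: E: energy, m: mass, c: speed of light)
Dimensionally correct: E = mc²
Dimensionally incorrect: E = m, E = mc
Ordered (correct first, then incorrect): E = mc², E = m, E = mc

- E = mc²: LHS [L^2 M T^-2], RHS [L^2 M T^-2] → correct ✓
- E = m: LHS [L^2 M T^-2], RHS [M] → incorrect ✗
- E = mc: LHS [L^2 M T^-2], RHS [L M T^-1] → incorrect ✗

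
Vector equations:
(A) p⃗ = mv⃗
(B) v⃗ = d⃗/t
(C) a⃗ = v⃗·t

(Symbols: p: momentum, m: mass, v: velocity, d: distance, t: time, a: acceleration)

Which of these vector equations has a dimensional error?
(C) a⃗ = v⃗·t

(A) p⃗ = mv⃗: LHS [L M T^-1], RHS [L M T^-1] ✓ — mass (scalar) times velocity (vector)
(B) v⃗ = d⃗/t: LHS [L T^-1], RHS [L T^-1] ✓ — displacement (vector) divided by time (scalar)
(C) a⃗ = v⃗·t: LHS [L T^-2], RHS [L] ✗ — acceleration is velocity per time; should be v⃗/t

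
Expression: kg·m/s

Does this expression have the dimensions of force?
No

The expression kg·m/s has dimensions [L M T^-1], but force has dimensions [L M T^-2].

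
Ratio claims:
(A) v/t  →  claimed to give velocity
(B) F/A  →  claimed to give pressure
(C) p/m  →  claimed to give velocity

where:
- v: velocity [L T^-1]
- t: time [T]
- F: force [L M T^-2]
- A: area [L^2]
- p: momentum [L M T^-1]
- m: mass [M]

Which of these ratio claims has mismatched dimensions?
(A) v/t does not give velocity

(A) v/t: [L T^-2] ≠ velocity [L T^-1] ✗
(B) F/A: [L^-1 M T^-2] = pressure [L^-1 M T^-2] ✓
(C) p/m: [L T^-1] = velocity [L T^-1] ✓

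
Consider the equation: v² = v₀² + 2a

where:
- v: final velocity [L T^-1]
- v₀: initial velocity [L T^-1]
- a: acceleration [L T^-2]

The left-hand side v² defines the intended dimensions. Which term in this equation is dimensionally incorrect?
The term 2a

Checking each RHS term against the LHS:
- v₀²: [L^2 T^-2] — matches v² [L^2 T^-2] ✓
- 2a: [L T^-2] — does NOT match v² [L^2 T^-2] ✗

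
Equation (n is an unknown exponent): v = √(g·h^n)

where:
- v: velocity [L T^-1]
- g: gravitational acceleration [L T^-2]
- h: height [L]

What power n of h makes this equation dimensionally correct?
n = 1

v has dimensions [L T^-1]; h has dimensions [L].
With n = 1: √(g·h^1) has dimensions [L T^-1], matching the LHS ✓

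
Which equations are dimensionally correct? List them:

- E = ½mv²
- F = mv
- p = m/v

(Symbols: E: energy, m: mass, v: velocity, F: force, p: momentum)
Dimensionally correct: E = ½mv²
Dimensionally incorrect: F = mv, p = m/v
Ordered (correct first, then incorrect): E = ½mv², F = mv, p = m/v

- E = ½mv²: LHS [L^2 M T^-2], RHS [L^2 M T^-2] → correct ✓
- F = mv: LHS [L M T^-2], RHS [L M T^-1] → incorrect ✗
- p = m/v: LHS [L M T^-1], RHS [L^-1 M T] → incorrect ✗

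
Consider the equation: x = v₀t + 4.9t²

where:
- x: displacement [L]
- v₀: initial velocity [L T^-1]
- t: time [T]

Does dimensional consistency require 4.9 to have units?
Yes

x has dimensions [L], while t² alone has dimensions [T^2]. For the equation to balance, the factor 4.9 must carry dimensions [L T^-2] — it is a dimensional constant (a numerical value of a physical quantity with its units suppressed), not a pure number.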